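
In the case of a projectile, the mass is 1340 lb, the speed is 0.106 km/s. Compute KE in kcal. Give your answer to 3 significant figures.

KE is given directly by: KE = ½mv².
m = 1340 lb = 607.8 kg; v = 0.106 km/s = 106.0 m/s.
KE = 3.415×10^6 J
3.415×10^6 J × (1 kcal / 4184 J) = 816.1 kcal

816 kcal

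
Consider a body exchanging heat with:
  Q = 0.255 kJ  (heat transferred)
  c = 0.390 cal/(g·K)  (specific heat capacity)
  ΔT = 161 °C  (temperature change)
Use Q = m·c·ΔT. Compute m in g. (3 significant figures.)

Solving Q = m·c·ΔT for m: m = Q/(c·ΔT).
Q = 0.255 kJ = 255.0 J; c = 0.390 cal/(g·K) = 1632 J/(kg·K); ΔT = 161 °C = 161.0 K.
m = 9.706×10^-4 kg
9.706×10^-4 kg × (1 g / 0.001000 kg) = 0.9706 g

0.971 g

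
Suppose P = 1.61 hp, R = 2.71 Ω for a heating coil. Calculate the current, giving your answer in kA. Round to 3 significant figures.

0.0210 kA

Rearranging P = I²R for I: I = √(P/R).
P = 1.61 hp = 1201 W; R = 2.71 Ω.
I = 21.05 A
21.05 A × (1 kA / 1000 A) = 0.02105 kA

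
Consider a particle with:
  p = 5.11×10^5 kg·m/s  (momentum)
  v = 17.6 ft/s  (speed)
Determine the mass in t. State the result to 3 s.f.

95.3 t

Rearranging p = m·v for m: m = p/v.
p = 5.11×10^5 kg·m/s; v = 17.6 ft/s = 5.364 m/s.
m = 95256 kg
95256 kg × (1 t / 1000 kg) = 95.26 t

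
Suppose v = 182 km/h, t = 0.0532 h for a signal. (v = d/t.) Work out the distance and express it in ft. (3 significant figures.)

Rearranging v = d/t for d: d = v·t.
v = 182 km/h = 50.56 m/s; t = 0.0532 h = 191.5 s.
d = 9682 m
9682 m × (1 ft / 0.3048 m) = 31766 ft

31800 ft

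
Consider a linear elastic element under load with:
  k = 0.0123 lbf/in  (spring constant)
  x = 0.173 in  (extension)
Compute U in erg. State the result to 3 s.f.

208 erg

U is given directly by: U = ½kx².
k = 0.0123 lbf/in = 2.154 N/m; x = 0.173 in = 0.004394 m.
U = 2.080×10^-5 J
2.080×10^-5 J × (1 erg / 1.000×10^-7 J) = 208.0 erg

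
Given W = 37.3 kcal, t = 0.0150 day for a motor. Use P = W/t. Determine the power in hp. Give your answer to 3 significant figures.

P is given directly by: P = W/t.
W = 37.3 kcal = 1.561×10^5 J; t = 0.0150 day = 1296 s.
P = 120.4 W  (the unit combination reduces to kg·m²/s³ = W)
120.4 W × (1 hp / 745.7 W) = 0.1615 hp

0.161 hp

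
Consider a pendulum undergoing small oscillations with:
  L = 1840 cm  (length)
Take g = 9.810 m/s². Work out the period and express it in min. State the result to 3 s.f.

0.143 min

Directly: T = 2π√(L/g).
L = 1840 cm = 18.40 m; g = 9.810 m/s².
T = 8.605 s
8.605 s × (1 min / 60.00 s) = 0.1434 min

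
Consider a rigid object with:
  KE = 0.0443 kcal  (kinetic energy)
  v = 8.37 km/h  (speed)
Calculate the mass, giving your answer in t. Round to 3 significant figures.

Rearranging: m = 2·KE/v².
KE = 0.0443 kcal = 185.4 J; v = 8.37 km/h = 2.325 m/s.
m = 68.58 kg
68.58 kg × (1 t / 1000 kg) = 0.06858 t

0.0686 t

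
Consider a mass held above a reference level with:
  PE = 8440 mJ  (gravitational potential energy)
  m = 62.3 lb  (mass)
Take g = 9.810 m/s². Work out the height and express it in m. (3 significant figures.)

0.0304 m

Rearranging: h = PE/(m·g).
PE = 8440 mJ = 8.440 J; m = 62.3 lb = 28.26 kg; g = 9.810 m/s².
h = 0.03045 m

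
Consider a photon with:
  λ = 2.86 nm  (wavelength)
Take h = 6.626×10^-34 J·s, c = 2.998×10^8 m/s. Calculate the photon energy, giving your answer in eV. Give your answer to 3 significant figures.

434 eV

Directly: E = hc/λ.
λ = 2.86 nm = 2.860×10^-9 m; h = 6.626×10^-34 J·s; c = 2.998×10^8 m/s.
E = 6.946×10^-17 J  (the unit combination reduces to kg·m²/s² = J)
6.946×10^-17 J × (1 eV / 1.602×10^-19 J) = 433.5 eV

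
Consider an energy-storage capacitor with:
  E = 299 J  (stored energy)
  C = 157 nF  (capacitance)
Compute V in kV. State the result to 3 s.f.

61.7 kV

Rearranging: V = √(2E/C).
E = 299 J; C = 157 nF = 1.570×10^-7 F.
V = 61716 V
61716 V × (1 kV / 1000 V) = 61.72 kV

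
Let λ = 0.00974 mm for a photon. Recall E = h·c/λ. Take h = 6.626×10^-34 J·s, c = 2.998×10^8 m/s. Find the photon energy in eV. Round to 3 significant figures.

0.127 eV

Directly: E = hc/λ.
λ = 0.00974 mm = 9.740×10^-6 m; h = 6.626×10^-34 J·s; c = 2.998×10^8 m/s.
E = 2.040×10^-20 J
2.040×10^-20 J × (1 eV / 1.602×10^-19 J) = 0.1273 eV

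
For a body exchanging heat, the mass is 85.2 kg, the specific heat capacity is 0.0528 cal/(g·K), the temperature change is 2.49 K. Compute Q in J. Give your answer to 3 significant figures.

46900 J

Q is given directly by: Q = mcΔT.
m = 85.2 kg; c = 0.0528 cal/(g·K) = 220.9 J/(kg·K); ΔT = 2.49 K.
Q = 46867 J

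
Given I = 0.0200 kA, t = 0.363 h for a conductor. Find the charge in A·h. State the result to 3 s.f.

7.26 A·h

Directly: q = It.
I = 0.0200 kA = 20.00 A; t = 0.363 h = 1307 s.
q = 26136 C
26136 C × (1 A·h / 3600 C) = 7.260 A·h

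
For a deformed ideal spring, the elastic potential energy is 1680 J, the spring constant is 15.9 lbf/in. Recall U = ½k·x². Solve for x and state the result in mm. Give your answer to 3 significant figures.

Solving U = ½k·x² for x: x = √(2U/k).
U = 1680 J; k = 15.9 lbf/in = 2785 N/m.
x = 1.098 m
1.098 m × (1 mm / 0.001000 m) = 1098 mm

1100 mm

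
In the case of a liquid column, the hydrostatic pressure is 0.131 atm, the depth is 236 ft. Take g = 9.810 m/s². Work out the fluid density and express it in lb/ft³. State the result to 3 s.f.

1.17 lb/ft³

Rearranging P = ρ·g·h for ρ: ρ = P/(g·h).
P = 0.131 atm = 13274 Pa; h = 236 ft = 71.93 m; g = 9.810 m/s².
ρ = 18.81 kg/m³
18.81 kg/m³ × (1 lb/ft³ / 16.02 kg/m³) = 1.174 lb/ft³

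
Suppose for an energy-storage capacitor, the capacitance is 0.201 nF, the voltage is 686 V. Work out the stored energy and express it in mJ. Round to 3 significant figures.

Directly: E = ½CV².
C = 0.201 nF = 2.010×10^-10 F; V = 686 V.
E = 4.729×10^-5 J
4.729×10^-5 J × (1 mJ / 0.001000 J) = 0.04729 mJ

0.0473 mJ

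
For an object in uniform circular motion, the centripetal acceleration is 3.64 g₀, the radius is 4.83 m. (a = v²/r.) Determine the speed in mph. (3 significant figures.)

Rearranging a = v²/r for v: v = √(a·r).
a = 3.64 g₀ = 35.70 m/s²; r = 4.83 m.
v = 13.13 m/s
13.13 m/s × (1 mph / 0.4470 m/s) = 29.37 mph

29.4 mph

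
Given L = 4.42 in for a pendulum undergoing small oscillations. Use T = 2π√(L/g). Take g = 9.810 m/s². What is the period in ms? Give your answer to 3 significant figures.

Directly: T = 2π√(L/g).
L = 4.42 in = 0.1123 m; g = 9.810 m/s².
T = 0.6722 s
0.6722 s × (1 ms / 0.001000 s) = 672.2 ms

672 ms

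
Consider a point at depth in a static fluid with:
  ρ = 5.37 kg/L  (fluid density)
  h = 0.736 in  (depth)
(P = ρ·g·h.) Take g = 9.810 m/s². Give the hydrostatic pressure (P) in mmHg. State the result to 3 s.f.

Directly: P = ρgh.
ρ = 5.37 kg/L = 5370 kg/m³; h = 0.736 in = 0.01869 m; g = 9.810 m/s².
P = 984.8 Pa
984.8 Pa × (1 mmHg / 133.3 Pa) = 7.387 mmHg

7.39 mmHg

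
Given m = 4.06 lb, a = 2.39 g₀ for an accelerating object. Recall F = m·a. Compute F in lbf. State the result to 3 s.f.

9.70 lbf

From Newton's second law: F = m·a.
m = 4.06 lb = 1.842 kg; a = 2.39 g₀ = 23.44 m/s².
F = 43.16 N
43.16 N × (1 lbf / 4.448 N) = 9.703 lbf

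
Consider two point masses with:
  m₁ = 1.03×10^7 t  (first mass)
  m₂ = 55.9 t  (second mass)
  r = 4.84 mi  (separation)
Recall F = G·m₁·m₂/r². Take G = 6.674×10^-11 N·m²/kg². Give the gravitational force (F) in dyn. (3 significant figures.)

From Newton's law of gravitation: F = Gm₁m₂/r².
m₁ = 1.03×10^7 t = 1.030×10^10 kg; m₂ = 55.9 t = 55900 kg; r = 4.84 mi = 7789 m; G = 6.674×10^-11 N·m²/kg².
F = 6.334×10^-4 N
6.334×10^-4 N × (1 dyn / 1.000×10^-5 N) = 63.34 dyn

63.3 dyn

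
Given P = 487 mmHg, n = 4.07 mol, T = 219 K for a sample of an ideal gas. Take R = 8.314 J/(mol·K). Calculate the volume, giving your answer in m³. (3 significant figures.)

Rearranging: V = nRT/P.
P = 487 mmHg = 64928 Pa; n = 4.07 mol; T = 219 K; R = 8.314 J/(mol·K).
V = 0.1141 m³

0.114 m³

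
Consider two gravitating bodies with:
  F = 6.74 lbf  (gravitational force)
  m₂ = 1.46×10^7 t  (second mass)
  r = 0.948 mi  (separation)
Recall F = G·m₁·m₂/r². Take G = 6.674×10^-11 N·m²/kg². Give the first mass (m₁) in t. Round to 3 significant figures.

Rearranging: m₁ = F·r²/(G·m₂).
F = 6.74 lbf = 29.98 N; m₂ = 1.46×10^7 t = 1.460×10^10 kg; r = 0.948 mi = 1526 m; G = 6.674×10^-11 N·m²/kg².
m₁ = 7.162×10^7 kg
7.162×10^7 kg × (1 t / 1000 kg) = 71618 t

71600 t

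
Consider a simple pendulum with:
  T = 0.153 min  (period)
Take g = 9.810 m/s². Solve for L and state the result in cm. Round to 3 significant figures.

Rearranging T = 2π√(L/g) for L: L = g·(T/2π)².
T = 0.153 min = 9.180 s; g = 9.810 m/s².
L = 20.94 m
20.94 m × (1 cm / 0.01000 m) = 2094 cm

2090 cm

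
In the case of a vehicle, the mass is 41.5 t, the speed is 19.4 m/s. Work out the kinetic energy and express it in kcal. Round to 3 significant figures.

1870 kcal

KE is given directly by: KE = ½mv².
m = 41.5 t = 41500 kg; v = 19.4 m/s.
KE = 7.809×10^6 J
7.809×10^6 J × (1 kcal / 4184 J) = 1867 kcal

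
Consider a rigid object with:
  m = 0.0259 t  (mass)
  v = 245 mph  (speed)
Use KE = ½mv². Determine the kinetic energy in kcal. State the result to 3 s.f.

37.1 kcal

Directly: KE = ½mv².
m = 0.0259 t = 25.90 kg; v = 245 mph = 109.5 m/s.
KE = 1.553×10^5 J
1.553×10^5 J × (1 kcal / 4184 J) = 37.13 kcal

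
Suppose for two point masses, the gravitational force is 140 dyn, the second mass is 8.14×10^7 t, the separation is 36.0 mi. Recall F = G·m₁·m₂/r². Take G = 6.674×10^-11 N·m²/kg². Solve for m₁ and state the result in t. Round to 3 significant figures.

865 t

From Newton's law of gravitation: m₁ = F·r²/(G·m₂).
F = 140 dyn = 0.001400 N; m₂ = 8.14×10^7 t = 8.140×10^10 kg; r = 36.0 mi = 57936 m; G = 6.674×10^-11 N·m²/kg².
m₁ = 8.650×10^5 kg
8.650×10^5 kg × (1 t / 1000 kg) = 865.0 t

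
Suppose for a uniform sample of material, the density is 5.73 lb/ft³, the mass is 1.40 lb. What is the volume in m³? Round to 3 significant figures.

Solving ρ = m/V for V: V = m/ρ.
ρ = 5.73 lb/ft³ = 91.79 kg/m³; m = 1.40 lb = 0.6350 kg.
V = 0.006919 m³

0.00692 m³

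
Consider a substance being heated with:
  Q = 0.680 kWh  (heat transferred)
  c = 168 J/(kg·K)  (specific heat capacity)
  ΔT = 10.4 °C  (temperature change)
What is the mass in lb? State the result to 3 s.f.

Rearranging Q = m·c·ΔT for m: m = Q/(c·ΔT).
Q = 0.680 kWh = 2.448×10^6 J; c = 168 J/(kg·K); ΔT = 10.4 °C = 10.40 K.
m = 1401 kg
1401 kg × (1 lb / 0.4536 kg) = 3089 lb

3090 lb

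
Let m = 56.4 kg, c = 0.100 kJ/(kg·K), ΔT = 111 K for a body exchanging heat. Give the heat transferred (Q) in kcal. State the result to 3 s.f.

Directly: Q = mcΔT.
m = 56.4 kg; c = 0.100 kJ/(kg·K) = 100.0 J/(kg·K); ΔT = 111 K.
Q = 6.260×10^5 J
6.260×10^5 J × (1 kcal / 4184 J) = 149.6 kcal

150 kcal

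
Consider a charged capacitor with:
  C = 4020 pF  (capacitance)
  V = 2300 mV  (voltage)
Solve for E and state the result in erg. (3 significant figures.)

E is given directly by: E = ½CV².
C = 4020 pF = 4.020×10^-9 F; V = 2300 mV = 2.300 V.
E = 1.063×10^-8 J
1.063×10^-8 J × (1 erg / 1.000×10^-7 J) = 0.1063 erg

0.106 erg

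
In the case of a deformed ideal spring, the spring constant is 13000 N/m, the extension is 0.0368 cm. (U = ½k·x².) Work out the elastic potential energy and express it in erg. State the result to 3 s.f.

8800 erg

U is given directly by: U = ½kx².
k = 13000 N/m; x = 0.0368 cm = 3.680×10^-4 m.
U = 8.803×10^-4 J
8.803×10^-4 J × (1 erg / 1.000×10^-7 J) = 8803 erg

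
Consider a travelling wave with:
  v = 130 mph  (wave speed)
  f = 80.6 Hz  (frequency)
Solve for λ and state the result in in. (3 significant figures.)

Solving v = f·λ for λ: λ = v/f.
v = 130 mph = 58.12 m/s; f = 80.6 Hz.
λ = 0.7210 m
0.7210 m × (1 in / 0.02540 m) = 28.39 in

28.4 in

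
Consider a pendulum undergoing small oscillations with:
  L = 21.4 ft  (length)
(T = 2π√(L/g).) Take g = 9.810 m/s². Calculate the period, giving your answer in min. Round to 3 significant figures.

Directly: T = 2π√(L/g).
L = 21.4 ft = 6.523 m; g = 9.810 m/s².
T = 5.123 s
5.123 s × (1 min / 60.00 s) = 0.08539 min

0.0854 min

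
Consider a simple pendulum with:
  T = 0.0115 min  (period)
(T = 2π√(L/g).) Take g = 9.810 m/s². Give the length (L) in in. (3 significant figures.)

Rearranging: L = g·(T/2π)².
T = 0.0115 min = 0.6900 s; g = 9.810 m/s².
L = 0.1183 m
0.1183 m × (1 in / 0.02540 m) = 4.658 in

4.66 in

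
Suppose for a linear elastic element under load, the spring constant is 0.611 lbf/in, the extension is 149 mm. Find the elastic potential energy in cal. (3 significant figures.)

Directly: U = ½kx².
k = 0.611 lbf/in = 107.0 N/m; x = 149 mm = 0.1490 m.
U = 1.188 J
1.188 J × (1 cal / 4.184 J) = 0.2839 cal

0.284 cal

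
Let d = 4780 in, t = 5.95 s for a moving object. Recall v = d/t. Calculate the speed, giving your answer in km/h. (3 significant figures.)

73.5 km/h

Directly: v = d/t.
d = 4780 in = 121.4 m; t = 5.95 s.
v = 20.41 m/s
20.41 m/s × (1 km/h / 0.2778 m/s) = 73.46 km/h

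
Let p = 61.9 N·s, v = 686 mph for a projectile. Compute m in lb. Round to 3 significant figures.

0.445 lb

Rearranging: m = p/v.
p = 61.9 N·s = 61.90 kg·m/s; v = 686 mph = 306.7 m/s.
m = 0.2018 kg
0.2018 kg × (1 lb / 0.4536 kg) = 0.4450 lb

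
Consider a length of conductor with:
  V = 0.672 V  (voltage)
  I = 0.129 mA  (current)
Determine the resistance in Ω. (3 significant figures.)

5210 Ω

From Ohm's law: R = V/I.
V = 0.672 V; I = 0.129 mA = 1.290×10^-4 A.
R = 5209 Ω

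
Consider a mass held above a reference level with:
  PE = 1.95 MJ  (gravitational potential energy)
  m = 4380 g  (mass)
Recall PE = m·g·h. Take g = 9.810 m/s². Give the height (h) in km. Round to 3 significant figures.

Rearranging: h = PE/(m·g).
PE = 1.95 MJ = 1.950×10^6 J; m = 4380 g = 4.380 kg; g = 9.810 m/s².
h = 45383 m
45383 m × (1 km / 1000 m) = 45.38 km

45.4 km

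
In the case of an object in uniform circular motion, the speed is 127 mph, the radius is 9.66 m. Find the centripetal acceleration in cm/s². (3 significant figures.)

33400 cm/s²

Directly: a = v²/r.
v = 127 mph = 56.77 m/s; r = 9.66 m.
a = 333.7 m/s²
333.7 m/s² × (1 cm/s² / 0.01000 m/s²) = 33367 cm/s²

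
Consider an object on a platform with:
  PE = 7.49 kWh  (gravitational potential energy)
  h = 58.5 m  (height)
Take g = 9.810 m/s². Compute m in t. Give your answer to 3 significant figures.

47.0 t

Rearranging PE = m·g·h for m: m = PE/(g·h).
PE = 7.49 kWh = 2.696×10^7 J; h = 58.5 m; g = 9.810 m/s².
m = 46985 kg
46985 kg × (1 t / 1000 kg) = 46.99 t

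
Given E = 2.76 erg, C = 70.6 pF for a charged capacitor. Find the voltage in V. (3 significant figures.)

88.4 V

Solving E = ½C·V² for V: V = √(2E/C).
E = 2.76 erg = 2.760×10^-7 J; C = 70.6 pF = 7.060×10^-11 F.
V = 88.42 V  (the unit combination reduces to kg·m²/(A·s³) = V)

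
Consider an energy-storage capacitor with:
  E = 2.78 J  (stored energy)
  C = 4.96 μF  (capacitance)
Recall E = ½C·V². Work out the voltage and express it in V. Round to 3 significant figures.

1060 V

Rearranging E = ½C·V² for V: V = √(2E/C).
E = 2.78 J; C = 4.96 μF = 4.960×10^-6 F.
V = 1059 V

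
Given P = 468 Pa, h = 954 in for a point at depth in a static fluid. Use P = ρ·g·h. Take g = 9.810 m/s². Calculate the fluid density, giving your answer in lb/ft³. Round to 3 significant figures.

0.123 lb/ft³

Rearranging: ρ = P/(g·h).
P = 468 Pa; h = 954 in = 24.23 m; g = 9.810 m/s².
ρ = 1.969 kg/m³
1.969 kg/m³ × (1 lb/ft³ / 16.02 kg/m³) = 0.1229 lb/ft³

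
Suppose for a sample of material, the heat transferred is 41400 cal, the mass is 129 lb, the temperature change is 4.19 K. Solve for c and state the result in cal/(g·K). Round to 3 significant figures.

0.169 cal/(g·K)

Rearranging: c = Q/(m·ΔT).
Q = 41400 cal = 1.732×10^5 J; m = 129 lb = 58.51 kg; ΔT = 4.19 K.
c = 706.5 J/(kg·K)
706.5 J/(kg·K) × (1 cal/(g·K) / 4184 J/(kg·K)) = 0.1689 cal/(g·K)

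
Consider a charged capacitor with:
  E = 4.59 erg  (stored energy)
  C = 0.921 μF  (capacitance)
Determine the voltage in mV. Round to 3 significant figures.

998 mV

Rearranging: V = √(2E/C).
E = 4.59 erg = 4.590×10^-7 J; C = 0.921 μF = 9.210×10^-7 F.
V = 0.9984 V
0.9984 V × (1 mV / 0.001000 V) = 998.4 mV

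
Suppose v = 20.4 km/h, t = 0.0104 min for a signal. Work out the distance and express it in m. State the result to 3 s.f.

Rearranging: d = v·t.
v = 20.4 km/h = 5.667 m/s; t = 0.0104 min = 0.6240 s.
d = 3.536 m

3.54 m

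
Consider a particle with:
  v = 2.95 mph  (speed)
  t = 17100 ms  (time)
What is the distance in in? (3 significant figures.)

888 in

Rearranging: d = v·t.
v = 2.95 mph = 1.319 m/s; t = 17100 ms = 17.10 s.
d = 22.55 m
22.55 m × (1 in / 0.02540 m) = 887.8 in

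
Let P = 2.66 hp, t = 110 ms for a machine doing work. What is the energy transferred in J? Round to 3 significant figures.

Rearranging P = W/t for W: W = P·t.
P = 2.66 hp = 1984 W; t = 110 ms = 0.1100 s.
W = 218.2 J

218 J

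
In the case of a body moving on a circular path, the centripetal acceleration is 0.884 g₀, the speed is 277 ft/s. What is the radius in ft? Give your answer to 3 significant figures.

2700 ft

Solving a = v²/r for r: r = v²/a.
a = 0.884 g₀ = 8.669 m/s²; v = 277 ft/s = 84.43 m/s.
r = 822.3 m
822.3 m × (1 ft / 0.3048 m) = 2698 ft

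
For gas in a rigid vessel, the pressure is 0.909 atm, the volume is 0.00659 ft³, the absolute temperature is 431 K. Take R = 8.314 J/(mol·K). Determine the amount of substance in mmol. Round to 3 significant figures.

Rearranging: n = PV/(RT).
P = 0.909 atm = 92104 Pa; V = 0.00659 ft³ = 1.866×10^-4 m³; T = 431 K; R = 8.314 J/(mol·K).
n = 0.004796 mol
0.004796 mol × (1 mmol / 0.001000 mol) = 4.796 mmol

4.80 mmol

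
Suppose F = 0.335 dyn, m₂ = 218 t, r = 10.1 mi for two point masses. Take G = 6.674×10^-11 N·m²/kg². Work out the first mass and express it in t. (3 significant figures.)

From Newton's law of gravitation: m₁ = F·r²/(G·m₂).
F = 0.335 dyn = 3.350×10^-6 N; m₂ = 218 t = 2.180×10^5 kg; r = 10.1 mi = 16254 m; G = 6.674×10^-11 N·m²/kg².
m₁ = 6.083×10^7 kg
6.083×10^7 kg × (1 t / 1000 kg) = 60833 t

60800 t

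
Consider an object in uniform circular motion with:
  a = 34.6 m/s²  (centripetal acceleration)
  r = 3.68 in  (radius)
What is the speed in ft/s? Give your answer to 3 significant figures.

5.90 ft/s

Solving a = v²/r for v: v = √(a·r).
a = 34.6 m/s²; r = 3.68 in = 0.09347 m.
v = 1.798 m/s
1.798 m/s × (1 ft/s / 0.3048 m/s) = 5.900 ft/s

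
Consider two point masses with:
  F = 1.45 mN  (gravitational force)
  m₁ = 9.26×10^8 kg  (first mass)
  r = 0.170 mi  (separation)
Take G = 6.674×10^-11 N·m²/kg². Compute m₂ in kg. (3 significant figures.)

1760 kg

From Newton's law of gravitation: m₂ = F·r²/(G·m₁).
F = 1.45 mN = 0.001450 N; m₁ = 9.26×10^8 kg; r = 0.170 mi = 273.6 m; G = 6.674×10^-11 N·m²/kg².
m₂ = 1756 kg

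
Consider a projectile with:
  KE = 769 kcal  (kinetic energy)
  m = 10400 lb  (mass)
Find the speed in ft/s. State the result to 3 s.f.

121 ft/s

Rearranging KE = ½mv² for v: v = √(2·KE/m).
KE = 769 kcal = 3.217×10^6 J; m = 10400 lb = 4717 kg.
v = 36.93 m/s
36.93 m/s × (1 ft/s / 0.3048 m/s) = 121.2 ft/s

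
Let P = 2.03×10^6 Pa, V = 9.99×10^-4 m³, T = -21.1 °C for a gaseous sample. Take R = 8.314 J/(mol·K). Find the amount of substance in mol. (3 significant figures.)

0.968 mol

Rearranging: n = PV/(RT).
P = 2.03×10^6 Pa; V = 9.99×10^-4 m³; T = -21.1 °C = 252.0 K; R = 8.314 J/(mol·K).
n = 0.9678 mol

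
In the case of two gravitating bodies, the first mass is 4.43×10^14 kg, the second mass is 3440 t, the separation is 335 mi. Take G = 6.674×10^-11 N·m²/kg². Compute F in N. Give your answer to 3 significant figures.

F is given directly by: F = Gm₁m₂/r².
m₁ = 4.43×10^14 kg; m₂ = 3440 t = 3.440×10^6 kg; r = 335 mi = 5.391×10^5 m; G = 6.674×10^-11 N·m²/kg².
F = 0.3499 N  (the unit combination reduces to kg·m/s² = N)

0.350 N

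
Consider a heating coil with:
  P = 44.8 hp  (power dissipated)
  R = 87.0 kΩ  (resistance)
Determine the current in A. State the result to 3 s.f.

0.620 A

Rearranging: I = √(P/R).
P = 44.8 hp = 33407 W; R = 87.0 kΩ = 87000 Ω.
I = 0.6197 A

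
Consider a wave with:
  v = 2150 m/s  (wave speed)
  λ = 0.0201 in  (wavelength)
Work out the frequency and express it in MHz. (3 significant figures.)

Rearranging v = f·λ for f: f = v/λ.
v = 2150 m/s; λ = 0.0201 in = 5.105×10^-4 m.
f = 4.211×10^6 Hz
4.211×10^6 Hz × (1 MHz / 1.000×10^6 Hz) = 4.211 MHz

4.21 MHz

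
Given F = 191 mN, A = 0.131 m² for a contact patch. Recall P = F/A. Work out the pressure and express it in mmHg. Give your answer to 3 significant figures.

0.0109 mmHg

P is given directly by: P = F/A.
F = 191 mN = 0.1910 N; A = 0.131 m².
P = 1.458 Pa  (the unit combination reduces to kg/(m·s²) = Pa)
1.458 Pa × (1 mmHg / 133.3 Pa) = 0.01094 mmHg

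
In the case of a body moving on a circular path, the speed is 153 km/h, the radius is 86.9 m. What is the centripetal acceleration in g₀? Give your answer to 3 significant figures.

Directly: a = v²/r.
v = 153 km/h = 42.50 m/s; r = 86.9 m.
a = 20.79 m/s²
20.79 m/s² × (1 g₀ / 9.807 m/s²) = 2.120 g₀

2.12 g₀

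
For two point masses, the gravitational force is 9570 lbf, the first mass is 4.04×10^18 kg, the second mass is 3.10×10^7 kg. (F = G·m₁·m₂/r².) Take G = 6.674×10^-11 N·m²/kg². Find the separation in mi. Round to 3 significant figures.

275 mi

Rearranging: r = √(G·m₁m₂/F).
F = 9570 lbf = 42569 N; m₁ = 4.04×10^18 kg; m₂ = 3.10×10^7 kg; G = 6.674×10^-11 N·m²/kg².
r = 4.431×10^5 m
4.431×10^5 m × (1 mi / 1609 m) = 275.3 mi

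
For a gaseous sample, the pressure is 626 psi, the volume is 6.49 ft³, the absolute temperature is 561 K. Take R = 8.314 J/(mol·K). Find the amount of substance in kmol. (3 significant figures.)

From the ideal-gas law: n = PV/(RT).
P = 626 psi = 4.316×10^6 Pa; V = 6.49 ft³ = 0.1838 m³; T = 561 K; R = 8.314 J/(mol·K).
n = 170.1 mol
170.1 mol × (1 kmol / 1000 mol) = 0.1701 kmol

0.170 kmol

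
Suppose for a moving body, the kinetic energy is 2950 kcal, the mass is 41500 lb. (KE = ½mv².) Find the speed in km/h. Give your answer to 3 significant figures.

130 km/h

Rearranging: v = √(2·KE/m).
KE = 2950 kcal = 1.234×10^7 J; m = 41500 lb = 18824 kg.
v = 36.21 m/s
36.21 m/s × (1 km/h / 0.2778 m/s) = 130.4 km/h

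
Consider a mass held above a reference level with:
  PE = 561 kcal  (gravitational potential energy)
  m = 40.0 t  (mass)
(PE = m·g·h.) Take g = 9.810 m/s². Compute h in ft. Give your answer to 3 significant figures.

Solving PE = m·g·h for h: h = PE/(m·g).
PE = 561 kcal = 2.347×10^6 J; m = 40.0 t = 40000 kg; g = 9.810 m/s².
h = 5.982 m
5.982 m × (1 ft / 0.3048 m) = 19.63 ft

19.6 ft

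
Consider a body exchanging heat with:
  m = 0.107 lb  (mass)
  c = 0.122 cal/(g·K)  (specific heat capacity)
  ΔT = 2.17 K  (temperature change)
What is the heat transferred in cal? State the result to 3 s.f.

Q is given directly by: Q = mcΔT.
m = 0.107 lb = 0.04853 kg; c = 0.122 cal/(g·K) = 510.4 J/(kg·K); ΔT = 2.17 K.
Q = 53.76 J
53.76 J × (1 cal / 4.184 J) = 12.85 cal

12.8 cal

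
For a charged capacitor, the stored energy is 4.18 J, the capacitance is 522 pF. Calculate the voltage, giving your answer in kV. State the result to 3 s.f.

127 kV

Rearranging E = ½C·V² for V: V = √(2E/C).
E = 4.18 J; C = 522 pF = 5.220×10^-10 F.
V = 1.266×10^5 V  (the unit combination reduces to kg·m²/(A·s³) = V)
1.266×10^5 V × (1 kV / 1000 V) = 126.6 kV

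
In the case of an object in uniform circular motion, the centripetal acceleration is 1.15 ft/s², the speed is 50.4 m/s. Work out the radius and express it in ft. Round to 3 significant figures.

23800 ft

Solving a = v²/r for r: r = v²/a.
a = 1.15 ft/s² = 0.3505 m/s²; v = 50.4 m/s.
r = 7247 m
7247 m × (1 ft / 0.3048 m) = 23776 ft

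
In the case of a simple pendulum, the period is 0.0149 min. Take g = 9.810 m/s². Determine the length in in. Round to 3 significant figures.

Solving T = 2π√(L/g) for L: L = g·(T/2π)².
T = 0.0149 min = 0.8940 s; g = 9.810 m/s².
L = 0.1986 m
0.1986 m × (1 in / 0.02540 m) = 7.819 in

7.82 in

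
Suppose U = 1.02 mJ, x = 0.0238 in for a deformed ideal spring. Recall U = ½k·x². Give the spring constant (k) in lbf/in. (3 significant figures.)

31.9 lbf/in

Solving U = ½k·x² for k: k = 2U/x².
U = 1.02 mJ = 0.001020 J; x = 0.0238 in = 6.045×10^-4 m.
k = 5582 N/m
5582 N/m × (1 lbf/in / 175.1 N/m) = 31.88 lbf/in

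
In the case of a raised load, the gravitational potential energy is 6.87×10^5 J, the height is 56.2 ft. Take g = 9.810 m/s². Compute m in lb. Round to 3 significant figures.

Rearranging: m = PE/(g·h).
PE = 6.87×10^5 J; h = 56.2 ft = 17.13 m; g = 9.810 m/s².
m = 4088 kg
4088 kg × (1 lb / 0.4536 kg) = 9013 lb

9010 lb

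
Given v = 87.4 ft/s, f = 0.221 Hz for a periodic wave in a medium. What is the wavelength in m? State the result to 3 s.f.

Solving v = f·λ for λ: λ = v/f.
v = 87.4 ft/s = 26.64 m/s; f = 0.221 Hz.
λ = 120.5 m

121 m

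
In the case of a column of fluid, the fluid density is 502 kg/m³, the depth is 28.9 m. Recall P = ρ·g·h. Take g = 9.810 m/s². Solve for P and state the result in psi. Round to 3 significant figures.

20.6 psi

Directly: P = ρgh.
ρ = 502 kg/m³; h = 28.9 m; g = 9.810 m/s².
P = 1.423×10^5 Pa
1.423×10^5 Pa × (1 psi / 6895 Pa) = 20.64 psi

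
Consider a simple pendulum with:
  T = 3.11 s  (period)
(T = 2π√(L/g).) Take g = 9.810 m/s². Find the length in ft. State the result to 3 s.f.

Solving T = 2π√(L/g) for L: L = g·(T/2π)².
T = 3.11 s; g = 9.810 m/s².
L = 2.403 m
2.403 m × (1 ft / 0.3048 m) = 7.885 ft

7.89 ft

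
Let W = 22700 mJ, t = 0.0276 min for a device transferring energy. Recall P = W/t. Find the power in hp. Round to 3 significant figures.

0.0184 hp

P is given directly by: P = W/t.
W = 22700 mJ = 22.70 J; t = 0.0276 min = 1.656 s.
P = 13.71 W
13.71 W × (1 hp / 745.7 W) = 0.01838 hp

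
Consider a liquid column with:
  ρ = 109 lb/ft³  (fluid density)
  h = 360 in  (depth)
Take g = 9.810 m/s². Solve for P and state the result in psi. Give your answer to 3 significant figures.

22.7 psi

Directly: P = ρgh.
ρ = 109 lb/ft³ = 1746 kg/m³; h = 360 in = 9.144 m; g = 9.810 m/s².
P = 1.566×10^5 Pa  (the unit combination reduces to kg/(m·s²) = Pa)
1.566×10^5 Pa × (1 psi / 6895 Pa) = 22.72 psi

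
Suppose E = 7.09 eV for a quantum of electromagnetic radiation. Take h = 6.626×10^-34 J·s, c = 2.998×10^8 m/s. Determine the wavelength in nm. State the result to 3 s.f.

175 nm

Rearranging: λ = hc/E.
E = 7.09 eV = 1.136×10^-18 J; h = 6.626×10^-34 J·s; c = 2.998×10^8 m/s.
λ = 1.749×10^-7 m
1.749×10^-7 m × (1 nm / 1.000×10^-9 m) = 174.9 nm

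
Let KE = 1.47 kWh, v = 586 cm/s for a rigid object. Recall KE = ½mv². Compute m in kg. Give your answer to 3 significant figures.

3.08×10^5 kg

Rearranging KE = ½mv² for m: m = 2·KE/v².
KE = 1.47 kWh = 5.292×10^6 J; v = 586 cm/s = 5.860 m/s.
m = 3.082×10^5 kg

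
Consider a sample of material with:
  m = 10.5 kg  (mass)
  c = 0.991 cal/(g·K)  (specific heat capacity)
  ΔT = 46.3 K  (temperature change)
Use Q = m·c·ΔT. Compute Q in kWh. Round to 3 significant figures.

Q is given directly by: Q = mcΔT.
m = 10.5 kg; c = 0.991 cal/(g·K) = 4146 J/(kg·K); ΔT = 46.3 K.
Q = 2.016×10^6 J
2.016×10^6 J × (1 kWh / 3.600×10^6 J) = 0.5599 kWh

0.560 kWh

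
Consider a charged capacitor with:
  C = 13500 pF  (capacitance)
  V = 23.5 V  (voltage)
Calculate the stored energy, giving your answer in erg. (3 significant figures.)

37.3 erg

Directly: E = ½CV².
C = 13500 pF = 1.350×10^-8 F; V = 23.5 V.
E = 3.728×10^-6 J
3.728×10^-6 J × (1 erg / 1.000×10^-7 J) = 37.28 erg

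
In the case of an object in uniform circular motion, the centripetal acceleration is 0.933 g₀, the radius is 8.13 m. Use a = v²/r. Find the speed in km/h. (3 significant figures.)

31.0 km/h

Solving a = v²/r for v: v = √(a·r).
a = 0.933 g₀ = 9.150 m/s²; r = 8.13 m.
v = 8.625 m/s
8.625 m/s × (1 km/h / 0.2778 m/s) = 31.05 km/h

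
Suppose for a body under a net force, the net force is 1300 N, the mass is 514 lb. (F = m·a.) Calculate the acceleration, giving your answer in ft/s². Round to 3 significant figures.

18.3 ft/s²

Rearranging: a = F/m.
F = 1300 N; m = 514 lb = 233.1 kg.
a = 5.576 m/s²
5.576 m/s² × (1 ft/s² / 0.3048 m/s²) = 18.29 ft/s²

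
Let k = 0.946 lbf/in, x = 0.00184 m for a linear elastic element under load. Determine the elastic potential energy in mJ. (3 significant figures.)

0.280 mJ

Directly: U = ½kx².
k = 0.946 lbf/in = 165.7 N/m; x = 0.00184 m.
U = 2.804×10^-4 J
2.804×10^-4 J × (1 mJ / 0.001000 J) = 0.2804 mJ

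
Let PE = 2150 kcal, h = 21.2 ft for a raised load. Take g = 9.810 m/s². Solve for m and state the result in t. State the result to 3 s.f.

142 t

Solving PE = m·g·h for m: m = PE/(g·h).
PE = 2150 kcal = 8.996×10^6 J; h = 21.2 ft = 6.462 m; g = 9.810 m/s².
m = 1.419×10^5 kg
1.419×10^5 kg × (1 t / 1000 kg) = 141.9 t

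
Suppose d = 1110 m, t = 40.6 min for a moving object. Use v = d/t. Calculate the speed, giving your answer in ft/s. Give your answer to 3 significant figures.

Directly: v = d/t.
d = 1110 m; t = 40.6 min = 2436 s.
v = 0.4557 m/s
0.4557 m/s × (1 ft/s / 0.3048 m/s) = 1.495 ft/s

1.49 ft/s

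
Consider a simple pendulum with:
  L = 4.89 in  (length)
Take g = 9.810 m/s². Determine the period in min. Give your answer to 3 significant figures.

0.0118 min

T is given directly by: T = 2π√(L/g).
L = 4.89 in = 0.1242 m; g = 9.810 m/s².
T = 0.7070 s
0.7070 s × (1 min / 60.00 s) = 0.01178 min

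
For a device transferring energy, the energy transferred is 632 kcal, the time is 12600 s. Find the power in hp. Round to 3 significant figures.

Directly: P = W/t.
W = 632 kcal = 2.644×10^6 J; t = 12600 s.
P = 209.9 W
209.9 W × (1 hp / 745.7 W) = 0.2814 hp

0.281 hp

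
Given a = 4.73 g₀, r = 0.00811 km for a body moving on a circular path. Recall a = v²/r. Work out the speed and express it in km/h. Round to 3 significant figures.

Rearranging a = v²/r for v: v = √(a·r).
a = 4.73 g₀ = 46.39 m/s²; r = 0.00811 km = 8.110 m.
v = 19.40 m/s
19.40 m/s × (1 km/h / 0.2778 m/s) = 69.82 km/h

69.8 km/h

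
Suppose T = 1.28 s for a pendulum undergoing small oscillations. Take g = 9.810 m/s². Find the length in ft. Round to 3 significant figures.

1.34 ft

Solving T = 2π√(L/g) for L: L = g·(T/2π)².
T = 1.28 s; g = 9.810 m/s².
L = 0.4071 m
0.4071 m × (1 ft / 0.3048 m) = 1.336 ft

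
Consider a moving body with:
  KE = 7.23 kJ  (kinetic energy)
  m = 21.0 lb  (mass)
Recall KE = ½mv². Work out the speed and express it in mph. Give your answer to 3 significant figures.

87.2 mph

Rearranging KE = ½mv² for v: v = √(2·KE/m).
KE = 7.23 kJ = 7230 J; m = 21.0 lb = 9.525 kg.
v = 38.96 m/s
38.96 m/s × (1 mph / 0.4470 m/s) = 87.16 mph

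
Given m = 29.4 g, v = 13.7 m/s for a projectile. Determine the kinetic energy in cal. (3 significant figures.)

0.659 cal

KE is given directly by: KE = ½mv².
m = 29.4 g = 0.02940 kg; v = 13.7 m/s.
KE = 2.759 J  (the unit combination reduces to kg·m²/s² = J)
2.759 J × (1 cal / 4.184 J) = 0.6594 cal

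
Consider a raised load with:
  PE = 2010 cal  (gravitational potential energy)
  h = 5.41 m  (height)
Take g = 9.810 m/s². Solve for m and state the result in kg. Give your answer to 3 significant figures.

158 kg

Solving PE = m·g·h for m: m = PE/(g·h).
PE = 2010 cal = 8410 J; h = 5.41 m; g = 9.810 m/s².
m = 158.5 kg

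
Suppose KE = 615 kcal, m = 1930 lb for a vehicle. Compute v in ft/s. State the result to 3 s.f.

Rearranging KE = ½mv² for v: v = √(2·KE/m).
KE = 615 kcal = 2.573×10^6 J; m = 1930 lb = 875.4 kg.
v = 76.67 m/s
76.67 m/s × (1 ft/s / 0.3048 m/s) = 251.5 ft/s

252 ft/s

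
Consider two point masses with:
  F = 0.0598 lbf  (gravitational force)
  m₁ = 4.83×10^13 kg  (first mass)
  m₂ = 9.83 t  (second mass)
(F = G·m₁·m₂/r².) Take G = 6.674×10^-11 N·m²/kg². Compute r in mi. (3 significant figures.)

6.78 mi

Solving F = G·m₁·m₂/r² for r: r = √(G·m₁m₂/F).
F = 0.0598 lbf = 0.2660 N; m₁ = 4.83×10^13 kg; m₂ = 9.83 t = 9830 kg; G = 6.674×10^-11 N·m²/kg².
r = 10914 m
10914 m × (1 mi / 1609 m) = 6.782 mi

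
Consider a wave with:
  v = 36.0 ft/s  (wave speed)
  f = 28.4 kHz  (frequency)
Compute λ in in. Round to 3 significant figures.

0.0152 in

Rearranging: λ = v/f.
v = 36.0 ft/s = 10.97 m/s; f = 28.4 kHz = 28400 Hz.
λ = 3.864×10^-4 m
3.864×10^-4 m × (1 in / 0.02540 m) = 0.01521 in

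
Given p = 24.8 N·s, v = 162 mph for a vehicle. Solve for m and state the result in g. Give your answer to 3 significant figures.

342 g

Rearranging: m = p/v.
p = 24.8 N·s = 24.80 kg·m/s; v = 162 mph = 72.42 m/s.
m = 0.3424 kg
0.3424 kg × (1 g / 0.001000 kg) = 342.4 g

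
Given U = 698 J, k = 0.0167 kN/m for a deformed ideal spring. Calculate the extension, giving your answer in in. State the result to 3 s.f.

Solving U = ½k·x² for x: x = √(2U/k).
U = 698 J; k = 0.0167 kN/m = 16.70 N/m.
x = 9.143 m
9.143 m × (1 in / 0.02540 m) = 360.0 in

360 in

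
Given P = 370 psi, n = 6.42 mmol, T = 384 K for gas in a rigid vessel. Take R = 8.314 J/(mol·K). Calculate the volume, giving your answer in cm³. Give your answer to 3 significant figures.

Rearranging: V = nRT/P.
P = 370 psi = 2.551×10^6 Pa; n = 6.42 mmol = 0.006420 mol; T = 384 K; R = 8.314 J/(mol·K).
V = 8.034×10^-6 m³
8.034×10^-6 m³ × (1 cm³ / 1.000×10^-6 m³) = 8.034 cm³

8.03 cm³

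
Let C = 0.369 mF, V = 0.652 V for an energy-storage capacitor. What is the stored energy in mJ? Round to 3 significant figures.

0.0784 mJ

E is given directly by: E = ½CV².
C = 0.369 mF = 3.690×10^-4 F; V = 0.652 V.
E = 7.843×10^-5 J
7.843×10^-5 J × (1 mJ / 0.001000 J) = 0.07843 mJ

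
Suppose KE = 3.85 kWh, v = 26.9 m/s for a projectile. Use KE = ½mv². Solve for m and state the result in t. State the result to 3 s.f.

Solving KE = ½mv² for m: m = 2·KE/v².
KE = 3.85 kWh = 1.386×10^7 J; v = 26.9 m/s.
m = 38308 kg
38308 kg × (1 t / 1000 kg) = 38.31 t

38.3 t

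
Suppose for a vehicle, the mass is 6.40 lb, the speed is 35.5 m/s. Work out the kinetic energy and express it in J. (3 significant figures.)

1830 J

Directly: KE = ½mv².
m = 6.40 lb = 2.903 kg; v = 35.5 m/s.
KE = 1829 J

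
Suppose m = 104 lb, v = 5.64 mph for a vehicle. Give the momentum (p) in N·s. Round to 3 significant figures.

119 N·s

Directly: p = mv.
m = 104 lb = 47.17 kg; v = 5.64 mph = 2.521 m/s.
p = 118.9 kg·m/s
Since 1 N·s = 1 kg·m/s, 118.9 N·s.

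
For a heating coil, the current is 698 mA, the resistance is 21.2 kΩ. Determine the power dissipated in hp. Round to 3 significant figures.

Directly: P = I²R.
I = 698 mA = 0.6980 A; R = 21.2 kΩ = 21200 Ω.
P = 10329 W  (the unit combination reduces to kg·m²/s³ = W)
10329 W × (1 hp / 745.7 W) = 13.85 hp

13.9 hp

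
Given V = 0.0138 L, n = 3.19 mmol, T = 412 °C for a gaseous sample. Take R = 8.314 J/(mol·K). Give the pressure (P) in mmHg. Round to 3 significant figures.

9880 mmHg

P is given directly by: P = nRT/V.
V = 0.0138 L = 1.380×10^-5 m³; n = 3.19 mmol = 0.003190 mol; T = 412 °C = 685.1 K; R = 8.314 J/(mol·K).
P = 1.317×10^6 Pa
1.317×10^6 Pa × (1 mmHg / 133.3 Pa) = 9877 mmHg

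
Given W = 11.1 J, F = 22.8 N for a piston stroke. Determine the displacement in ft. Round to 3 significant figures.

1.60 ft

Solving W = F·d for d: d = W/F.
W = 11.1 J; F = 22.8 N.
d = 0.4868 m
0.4868 m × (1 ft / 0.3048 m) = 1.597 ft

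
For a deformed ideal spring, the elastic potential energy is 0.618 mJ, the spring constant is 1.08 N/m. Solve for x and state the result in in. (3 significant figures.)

1.33 in

Rearranging U = ½k·x² for x: x = √(2U/k).
U = 0.618 mJ = 6.180×10^-4 J; k = 1.08 N/m.
x = 0.03383 m
0.03383 m × (1 in / 0.02540 m) = 1.332 in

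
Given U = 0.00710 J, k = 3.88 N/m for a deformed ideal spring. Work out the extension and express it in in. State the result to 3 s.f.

Rearranging: x = √(2U/k).
U = 0.00710 J; k = 3.88 N/m.
x = 0.06050 m
0.06050 m × (1 in / 0.02540 m) = 2.382 in

2.38 in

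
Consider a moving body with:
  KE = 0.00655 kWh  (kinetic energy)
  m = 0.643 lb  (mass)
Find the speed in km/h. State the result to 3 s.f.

Rearranging: v = √(2·KE/m).
KE = 0.00655 kWh = 23580 J; m = 0.643 lb = 0.2917 kg.
v = 402.1 m/s
402.1 m/s × (1 km/h / 0.2778 m/s) = 1448 km/h

1450 km/h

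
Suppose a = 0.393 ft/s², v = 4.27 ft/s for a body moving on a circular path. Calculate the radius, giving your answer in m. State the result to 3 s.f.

14.1 m

Rearranging a = v²/r for r: r = v²/a.
a = 0.393 ft/s² = 0.1198 m/s²; v = 4.27 ft/s = 1.301 m/s.
r = 14.14 m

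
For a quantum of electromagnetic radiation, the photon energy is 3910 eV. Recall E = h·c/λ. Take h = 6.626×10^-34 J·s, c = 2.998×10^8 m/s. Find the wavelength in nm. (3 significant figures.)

0.317 nm

Rearranging E = h·c/λ for λ: λ = hc/E.
E = 3910 eV = 6.265×10^-16 J; h = 6.626×10^-34 J·s; c = 2.998×10^8 m/s.
λ = 3.171×10^-10 m
3.171×10^-10 m × (1 nm / 1.000×10^-9 m) = 0.3171 nm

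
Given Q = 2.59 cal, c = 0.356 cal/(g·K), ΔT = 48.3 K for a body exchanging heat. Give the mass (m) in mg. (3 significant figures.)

151 mg

Rearranging Q = m·c·ΔT for m: m = Q/(c·ΔT).
Q = 2.59 cal = 10.84 J; c = 0.356 cal/(g·K) = 1490 J/(kg·K); ΔT = 48.3 K.
m = 1.506×10^-4 kg
1.506×10^-4 kg × (1 mg / 1.000×10^-6 kg) = 150.6 mg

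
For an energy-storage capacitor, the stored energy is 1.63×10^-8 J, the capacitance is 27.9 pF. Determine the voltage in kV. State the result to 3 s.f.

0.0342 kV

Solving E = ½C·V² for V: V = √(2E/C).
E = 1.63×10^-8 J; C = 27.9 pF = 2.790×10^-11 F.
V = 34.18 V
34.18 V × (1 kV / 1000 V) = 0.03418 kV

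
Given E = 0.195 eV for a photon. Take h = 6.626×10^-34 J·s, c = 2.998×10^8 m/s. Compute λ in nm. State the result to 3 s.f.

6360 nm

Rearranging E = h·c/λ for λ: λ = hc/E.
E = 0.195 eV = 3.124×10^-20 J; h = 6.626×10^-34 J·s; c = 2.998×10^8 m/s.
λ = 6.358×10^-6 m
6.358×10^-6 m × (1 nm / 1.000×10^-9 m) = 6358 nm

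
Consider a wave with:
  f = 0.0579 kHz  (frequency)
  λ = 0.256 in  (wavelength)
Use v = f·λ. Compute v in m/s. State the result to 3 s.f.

Directly: v = fλ.
f = 0.0579 kHz = 57.90 Hz; λ = 0.256 in = 0.006502 m.
v = 0.3765 m/s

0.376 m/s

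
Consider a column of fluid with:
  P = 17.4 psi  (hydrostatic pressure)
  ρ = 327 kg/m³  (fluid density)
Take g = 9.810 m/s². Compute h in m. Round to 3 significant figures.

Rearranging: h = P/(ρ·g).
P = 17.4 psi = 1.200×10^5 Pa; ρ = 327 kg/m³; g = 9.810 m/s².
h = 37.40 m

37.4 m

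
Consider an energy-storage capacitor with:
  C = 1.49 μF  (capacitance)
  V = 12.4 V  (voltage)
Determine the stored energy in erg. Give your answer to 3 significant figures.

1150 erg

Directly: E = ½CV².
C = 1.49 μF = 1.490×10^-6 F; V = 12.4 V.
E = 1.146×10^-4 J
1.146×10^-4 J × (1 erg / 1.000×10^-7 J) = 1146 erg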